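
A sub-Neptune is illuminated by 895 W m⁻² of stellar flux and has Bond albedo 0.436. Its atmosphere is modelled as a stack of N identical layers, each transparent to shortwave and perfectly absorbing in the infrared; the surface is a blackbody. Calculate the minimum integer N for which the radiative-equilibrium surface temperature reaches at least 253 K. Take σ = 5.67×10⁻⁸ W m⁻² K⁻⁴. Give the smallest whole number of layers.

The effective emission temperature is T_e = [S(1−α)/(4σ)]^¼ = 217.2 K.
Since T_s⁴ = (N+1)T_e⁴, we need N ≥ (T_s/T_e)⁴ − 1 = 0.841.
Rounding up, N = 1.

1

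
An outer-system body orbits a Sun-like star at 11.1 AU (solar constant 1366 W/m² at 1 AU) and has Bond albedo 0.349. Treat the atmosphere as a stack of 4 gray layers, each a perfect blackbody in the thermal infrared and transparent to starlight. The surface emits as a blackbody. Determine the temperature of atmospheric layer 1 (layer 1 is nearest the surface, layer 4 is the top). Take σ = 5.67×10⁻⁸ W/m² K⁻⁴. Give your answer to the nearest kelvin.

By the inverse-square law, S = 1366/11.1² = 11.09 W/m².
The effective emission temperature is T_e = [S(1−α)/(4σ)]^¼ = 75.11 K.
In the N-layer model, layer k (counted from the surface) has T_k = (N+1−k)^(1/4)·T_e.
T_1 = (4)^(1/4)·75.11 = 106.2 K.

106 kelvin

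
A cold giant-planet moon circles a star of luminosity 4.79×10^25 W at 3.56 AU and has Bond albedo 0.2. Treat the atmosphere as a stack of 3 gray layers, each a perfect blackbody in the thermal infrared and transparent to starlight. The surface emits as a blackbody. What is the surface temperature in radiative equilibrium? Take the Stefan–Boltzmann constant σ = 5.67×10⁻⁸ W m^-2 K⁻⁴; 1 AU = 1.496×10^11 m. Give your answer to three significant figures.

117 K

d = 3.56 × 1.496×10^11 m = 5.326×10^11 m.
S = L/(4πd²) = 13.44 W m^-2.
OLR = S(1−α)/4 = 2.688 W m^-2; the top layer radiates at T_e = 82.98 K.
Layer-by-layer balance gives σT_s⁴ = (N+1)σT_e⁴, so T_s = 4^¼·82.98 = 117.3 K.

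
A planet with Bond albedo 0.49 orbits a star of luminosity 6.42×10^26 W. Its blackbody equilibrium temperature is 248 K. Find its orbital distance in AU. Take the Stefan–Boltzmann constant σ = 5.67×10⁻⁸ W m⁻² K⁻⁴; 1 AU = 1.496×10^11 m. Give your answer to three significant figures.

Energy balance gives S = 4σT⁴/(1−α) = 1682 W m⁻².
Then d = [L/(4πS)]^(1/2) = 1.743×10^11 m, i.e. 1.165 AU.

1.16 AU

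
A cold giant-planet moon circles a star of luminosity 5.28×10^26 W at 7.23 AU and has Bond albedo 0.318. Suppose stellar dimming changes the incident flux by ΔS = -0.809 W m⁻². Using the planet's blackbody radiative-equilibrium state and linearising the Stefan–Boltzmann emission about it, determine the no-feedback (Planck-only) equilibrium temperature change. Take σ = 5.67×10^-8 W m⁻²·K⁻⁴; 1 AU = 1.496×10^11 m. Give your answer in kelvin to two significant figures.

d = 7.23 × 1.496×10^11 m = 1.082×10^12 m.
S = L/(4πd²) = 35.92 W m⁻².
Unperturbed T_e = [35.92·(1−0.318)/(4σ)]^¼ = 101.9 K.
TOA radiative forcing: ΔF = (1−α)ΔS/4 = 0.682·(-0.809)/4 = -0.1379 W m⁻².
Linearising σT⁴ gives d(σT⁴)/dT = 4σT_e³ = 0.2403 W m⁻² per K.
ΔT₀ = ΔF/λ_P = -0.1379/0.2403 = -0.574 K.

-0.57 kelvin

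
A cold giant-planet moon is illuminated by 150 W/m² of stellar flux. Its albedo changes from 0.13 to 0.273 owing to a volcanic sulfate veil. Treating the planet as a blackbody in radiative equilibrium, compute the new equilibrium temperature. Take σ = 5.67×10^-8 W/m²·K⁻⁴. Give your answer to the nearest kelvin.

T₂ = [S(1−α₂)/(4σ)]^(1/4) = [150.0·0.727/(4σ)]^(1/4) = 148.1 K.

148 K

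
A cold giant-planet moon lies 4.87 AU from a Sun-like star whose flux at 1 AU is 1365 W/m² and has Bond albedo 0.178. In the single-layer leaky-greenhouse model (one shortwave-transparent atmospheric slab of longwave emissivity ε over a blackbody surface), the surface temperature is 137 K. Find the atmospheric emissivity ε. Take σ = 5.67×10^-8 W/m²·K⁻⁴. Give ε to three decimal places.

0.816

Flux at the orbit: S = 1365/(4.87)² = 57.55 W/m².
First, T_e = [57.55·(1−0.178)/(4σ)]^(1/4) = 120.2 K.
Inverting T_s⁴ = 2T_e⁴/(2−ε): (T_e/T_s)⁴ = 0.5921, so ε = 2(1 − 0.5921) = 0.8157.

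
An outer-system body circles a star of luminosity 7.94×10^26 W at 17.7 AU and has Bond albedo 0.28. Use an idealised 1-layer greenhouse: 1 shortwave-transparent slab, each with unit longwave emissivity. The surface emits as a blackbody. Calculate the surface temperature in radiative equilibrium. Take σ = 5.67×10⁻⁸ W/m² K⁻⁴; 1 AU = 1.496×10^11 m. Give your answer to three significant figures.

Orbital distance: d = 17.7 AU = 2.648×10^12 m.
S = L/(4πd²) = 9.012 W/m².
OLR = S(1−α)/4 = 1.622 W/m²; the top layer radiates at T_e = 73.13 K.
Layer-by-layer balance gives σT_s⁴ = (N+1)σT_e⁴, so T_s = 2^¼·73.13 = 86.97 K.

87.0 K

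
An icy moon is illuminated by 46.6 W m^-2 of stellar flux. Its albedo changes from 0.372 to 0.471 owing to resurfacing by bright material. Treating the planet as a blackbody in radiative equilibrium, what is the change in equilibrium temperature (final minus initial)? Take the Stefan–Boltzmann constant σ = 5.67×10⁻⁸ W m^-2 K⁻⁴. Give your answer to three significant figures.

-4.47 K

With α = 0.372, T₁ = 106.6 K.
After:  T₂ = [46.60·0.529/(4σ)]^(1/4) = 102.1 K.
ΔT = T₂ − T₁ = -4.474 K.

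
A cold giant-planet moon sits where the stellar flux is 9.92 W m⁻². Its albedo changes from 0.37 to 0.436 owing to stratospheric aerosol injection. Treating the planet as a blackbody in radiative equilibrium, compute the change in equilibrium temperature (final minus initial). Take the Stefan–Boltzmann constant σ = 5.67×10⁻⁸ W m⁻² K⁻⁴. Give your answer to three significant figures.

Before: T₁ = [9.920·0.63/(4σ)]^(1/4) = 72.45 K.
After:  T₂ = [9.920·0.564/(4σ)]^(1/4) = 70.48 K.
Change: 70.48 − 72.45 = -1.977 K.

-1.98 K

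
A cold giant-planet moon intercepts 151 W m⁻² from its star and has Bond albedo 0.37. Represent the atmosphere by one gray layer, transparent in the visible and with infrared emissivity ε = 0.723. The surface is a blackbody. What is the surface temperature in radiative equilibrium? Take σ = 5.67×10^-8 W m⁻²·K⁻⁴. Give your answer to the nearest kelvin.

Effective emission temperature (TOA balance): σT_e⁴ = S(1−α)/4 = 23.78 W m⁻² → T_e = 143.1 K.
Surface balance with a leaky layer gives σT_s⁴ = σT_e⁴·2/(2−ε), so T_s = T_e·[2/(2−0.723)]^(1/4) = 160.1 K.

160 K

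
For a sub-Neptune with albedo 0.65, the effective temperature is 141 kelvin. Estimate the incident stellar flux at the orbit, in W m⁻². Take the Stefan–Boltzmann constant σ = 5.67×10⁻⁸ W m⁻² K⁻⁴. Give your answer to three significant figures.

256 W m⁻²

From S(1−α)/4 = σT⁴: S = 4σT⁴/(1−α).
σT⁴ = 5.67×10⁻⁸·(141)⁴ = 22.41 W m⁻².
S = 4·22.41/0.35 = 256.1 W m⁻².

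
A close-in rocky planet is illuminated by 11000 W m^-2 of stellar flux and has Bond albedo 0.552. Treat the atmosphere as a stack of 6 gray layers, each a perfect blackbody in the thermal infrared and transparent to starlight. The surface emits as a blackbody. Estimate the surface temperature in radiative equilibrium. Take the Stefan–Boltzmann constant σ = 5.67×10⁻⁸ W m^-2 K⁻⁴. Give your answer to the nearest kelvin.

624 kelvin

OLR = S(1−α)/4 = 1232 W m^-2; the top layer radiates at T_e = 383.9 K.
With N = 6 opaque layers, T_s = (N+1)^(1/4)·T_e = 7^(1/4)·383.9 = 624.5 K.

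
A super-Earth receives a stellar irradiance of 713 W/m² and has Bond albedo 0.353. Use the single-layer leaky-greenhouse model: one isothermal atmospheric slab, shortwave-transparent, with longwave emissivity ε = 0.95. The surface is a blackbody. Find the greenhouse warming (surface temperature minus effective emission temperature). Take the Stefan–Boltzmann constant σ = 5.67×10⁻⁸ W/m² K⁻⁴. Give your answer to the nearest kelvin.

37 kelvin

At the top of the atmosphere, σT_e⁴ = S(1−α)/4 = 115.3 W/m², giving T_e = 212.4 K.
The surface balance (absorbed SW + ε·downward IR = σT_s⁴) with T_a⁴ = T_s⁴/2 reduces to T_s = T_e·[2/(2−ε)]^¼ = 249.5 K.
T_s − T_e = 249.5 − 212.4 = 37.12 K.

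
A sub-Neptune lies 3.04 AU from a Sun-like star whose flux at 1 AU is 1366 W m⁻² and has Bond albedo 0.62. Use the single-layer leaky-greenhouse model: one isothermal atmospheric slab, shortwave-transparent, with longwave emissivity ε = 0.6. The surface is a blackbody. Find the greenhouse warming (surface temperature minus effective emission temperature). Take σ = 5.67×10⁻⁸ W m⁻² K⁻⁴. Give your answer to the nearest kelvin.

Flux at the orbit: S = 1366/(3.04)² = 147.8 W m⁻².
Effective emission temperature (TOA balance): σT_e⁴ = S(1−α)/4 = 14.04 W m⁻² → T_e = 125.4 K.
Surface balance with a leaky layer gives σT_s⁴ = σT_e⁴·2/(2−ε), so T_s = T_e·[2/(2−0.6)]^(1/4) = 137.1 K.
The atmosphere warms the surface by 11.70 K.

12 K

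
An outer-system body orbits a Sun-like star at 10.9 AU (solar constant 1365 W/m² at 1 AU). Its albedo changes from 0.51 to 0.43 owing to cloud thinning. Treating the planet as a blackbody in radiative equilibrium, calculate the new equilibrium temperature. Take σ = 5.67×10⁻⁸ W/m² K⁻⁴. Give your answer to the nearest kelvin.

73 kelvin

Flux at the orbit: S = 1365/(10.9)² = 11.49 W/m².
With the new albedo, S(1−α₂)/4 = 1.637 W/m², so T₂ = 73.30 K.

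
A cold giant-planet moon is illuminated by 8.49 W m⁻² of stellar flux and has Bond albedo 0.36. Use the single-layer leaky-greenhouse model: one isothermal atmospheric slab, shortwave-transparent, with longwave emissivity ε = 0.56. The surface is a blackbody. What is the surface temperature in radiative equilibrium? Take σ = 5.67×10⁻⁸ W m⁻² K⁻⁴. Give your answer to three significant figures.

76.0 K

At the top of the atmosphere, σT_e⁴ = S(1−α)/4 = 1.358 W m⁻², giving T_e = 69.96 K.
The surface balance (absorbed SW + ε·downward IR = σT_s⁴) with T_a⁴ = T_s⁴/2 reduces to T_s = T_e·[2/(2−ε)]^¼ = 75.95 K.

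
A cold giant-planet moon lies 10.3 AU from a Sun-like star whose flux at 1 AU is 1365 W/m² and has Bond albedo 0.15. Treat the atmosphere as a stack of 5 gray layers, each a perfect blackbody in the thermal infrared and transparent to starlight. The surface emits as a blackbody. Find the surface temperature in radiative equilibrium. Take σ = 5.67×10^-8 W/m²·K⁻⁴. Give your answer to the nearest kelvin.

Irradiance scales as 1/d², so S = 1365 W/m² × (1/10.3)² = 12.87 W/m².
OLR = S(1−α)/4 = 2.734 W/m²; the top layer radiates at T_e = 83.33 K.
With N = 5 opaque layers, T_s = (N+1)^(1/4)·T_e = 6^(1/4)·83.33 = 130.4 K.

130 kelvin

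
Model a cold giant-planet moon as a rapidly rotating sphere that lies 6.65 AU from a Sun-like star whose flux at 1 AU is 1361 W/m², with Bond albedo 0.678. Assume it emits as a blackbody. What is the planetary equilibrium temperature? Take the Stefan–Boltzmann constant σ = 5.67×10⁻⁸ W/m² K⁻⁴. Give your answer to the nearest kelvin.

81 K

Irradiance scales as 1/d², so S = 1361 W/m² × (1/6.65)² = 30.78 W/m².
Averaging over the sphere, the absorbed flux is S(1−α)/4 = 2.477 W/m².
In equilibrium σT⁴ equals this, so T = 81.30 K.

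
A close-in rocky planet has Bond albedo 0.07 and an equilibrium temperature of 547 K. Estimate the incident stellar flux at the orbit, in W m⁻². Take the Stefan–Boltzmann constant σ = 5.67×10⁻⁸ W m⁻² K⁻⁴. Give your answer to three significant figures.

Invert the energy balance for S: S = 4σT⁴/(1−α).
σT⁴ = 5.67×10⁻⁸·(547)⁴ = 5076 W m⁻².
So S = 4×5076/(1−0.07) = 21830 W m⁻².

21800 W m⁻²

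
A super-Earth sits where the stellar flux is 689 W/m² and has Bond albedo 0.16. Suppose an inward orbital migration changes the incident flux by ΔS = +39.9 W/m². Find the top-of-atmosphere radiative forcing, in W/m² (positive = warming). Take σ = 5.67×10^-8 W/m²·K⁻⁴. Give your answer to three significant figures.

Only a fraction (1−α) is absorbed and it's spread over 4πR², so ΔF = (1−α)ΔS/4 = 8.379 W/m².

8.38 W/m²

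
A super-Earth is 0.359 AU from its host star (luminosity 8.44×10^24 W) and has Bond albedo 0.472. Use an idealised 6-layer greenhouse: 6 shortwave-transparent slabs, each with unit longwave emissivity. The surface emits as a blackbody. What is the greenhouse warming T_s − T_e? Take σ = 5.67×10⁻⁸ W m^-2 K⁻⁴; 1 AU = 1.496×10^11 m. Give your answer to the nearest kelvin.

d = 0.359 × 1.496×10^11 m = 5.371×10^10 m.
S = L/(4πd²) = 232.9 W m^-2.
OLR = S(1−α)/4 = 30.74 W m^-2; the top layer radiates at T_e = 152.6 K.
T_s = (N+1)^(1/4)·T_e = 248.2 K.
So the greenhouse effect raises the surface by 248.2 − 152.6 = 95.61 K.

96 K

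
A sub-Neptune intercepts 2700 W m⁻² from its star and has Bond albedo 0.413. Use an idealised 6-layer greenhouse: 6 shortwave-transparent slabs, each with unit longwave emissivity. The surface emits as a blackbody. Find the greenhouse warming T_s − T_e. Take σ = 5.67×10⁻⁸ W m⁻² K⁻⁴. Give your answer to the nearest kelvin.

181 K

Top-of-atmosphere balance: σT_e⁴ = S(1−α)/4 = 396.2 W m⁻² → T_e = 289.1 K.
Surface: T_s = (7)^¼·T_e = 470.3 K.
Warming: T_s − T_e = 181.2 K.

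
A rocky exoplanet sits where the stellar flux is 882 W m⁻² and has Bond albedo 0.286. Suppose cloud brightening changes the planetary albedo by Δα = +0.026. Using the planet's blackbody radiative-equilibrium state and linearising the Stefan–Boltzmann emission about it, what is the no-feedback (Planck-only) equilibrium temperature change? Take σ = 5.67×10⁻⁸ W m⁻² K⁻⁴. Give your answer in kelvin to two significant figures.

Reference equilibrium: T_e = [S(1−α)/(4σ)]^(1/4) = 229.6 K.
TOA radiative forcing: ΔF = −S·Δα/4 = −882.0·(+0.026)/4 = -5.733 W m⁻².
The Planck feedback parameter is 4σT_e³ = 2.743 W m⁻²/K.
ΔT₀ = ΔF/λ_P = -5.733/2.743 = -2.09 K.

-2.1 K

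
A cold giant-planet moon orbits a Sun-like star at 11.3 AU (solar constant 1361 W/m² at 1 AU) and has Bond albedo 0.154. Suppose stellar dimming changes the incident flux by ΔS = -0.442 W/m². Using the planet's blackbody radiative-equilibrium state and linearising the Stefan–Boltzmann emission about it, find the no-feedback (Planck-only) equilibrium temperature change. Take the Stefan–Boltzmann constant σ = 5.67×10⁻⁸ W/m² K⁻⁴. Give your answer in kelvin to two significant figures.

-0.82 K

Irradiance scales as 1/d², so S = 1361 W/m² × (1/11.3)² = 10.66 W/m².
Unperturbed T_e = [10.66·(1−0.154)/(4σ)]^¼ = 79.41 K.
ΔF = Δ[S(1−α)]/4 = (1−0.154)·-0.442/4 = -0.09348 W/m².
Linearising σT⁴ gives d(σT⁴)/dT = 4σT_e³ = 0.1136 W/m² per K.
Hence the no-feedback warming is ΔF/(4σT_e³) = -0.823 K.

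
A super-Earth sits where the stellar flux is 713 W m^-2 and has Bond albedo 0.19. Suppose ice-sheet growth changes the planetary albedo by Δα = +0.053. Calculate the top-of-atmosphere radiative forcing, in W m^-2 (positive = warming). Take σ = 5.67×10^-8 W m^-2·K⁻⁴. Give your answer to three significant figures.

-9.45 W m^-2

The change in absorbed flux is Δ[S(1−α)/4] = −SΔα/4 = -9.447 W m^-2.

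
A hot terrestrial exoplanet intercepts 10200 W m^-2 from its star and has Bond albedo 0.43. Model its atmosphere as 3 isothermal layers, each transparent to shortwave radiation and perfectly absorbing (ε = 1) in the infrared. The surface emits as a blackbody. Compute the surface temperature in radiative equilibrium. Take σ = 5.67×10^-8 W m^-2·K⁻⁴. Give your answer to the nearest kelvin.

566 kelvin

Top-of-atmosphere balance: σT_e⁴ = S(1−α)/4 = 1454 W m^-2 → T_e = 400.1 K.
Layer-by-layer balance gives σT_s⁴ = (N+1)σT_e⁴, so T_s = 4^¼·400.1 = 565.9 K.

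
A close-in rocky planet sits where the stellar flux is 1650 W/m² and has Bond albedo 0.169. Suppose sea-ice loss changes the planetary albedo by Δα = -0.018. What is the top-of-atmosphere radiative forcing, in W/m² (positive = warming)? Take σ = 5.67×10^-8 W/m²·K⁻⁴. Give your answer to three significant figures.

7.42 W/m²

The change in absorbed flux is Δ[S(1−α)/4] = −SΔα/4 = 7.425 W/m².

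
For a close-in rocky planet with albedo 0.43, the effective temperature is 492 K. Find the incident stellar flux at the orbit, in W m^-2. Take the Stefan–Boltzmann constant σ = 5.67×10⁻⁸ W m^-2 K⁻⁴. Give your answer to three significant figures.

23300 W m^-2

From S(1−α)/4 = σT⁴: S = 4σT⁴/(1−α).
The emitted flux is σT⁴ = 3322 W m^-2.
S = 4·3322/0.57 = 23310 W m^-2.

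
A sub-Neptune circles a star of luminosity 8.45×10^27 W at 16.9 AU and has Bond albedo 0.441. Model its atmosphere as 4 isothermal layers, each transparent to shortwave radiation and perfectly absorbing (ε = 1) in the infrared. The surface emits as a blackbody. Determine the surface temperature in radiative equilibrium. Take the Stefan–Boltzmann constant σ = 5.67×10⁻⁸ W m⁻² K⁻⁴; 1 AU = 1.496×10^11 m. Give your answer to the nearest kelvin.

Orbital distance: d = 16.9 AU = 2.528×10^12 m.
S = L/(4πd²) = 105.2 W m⁻².
OLR = S(1−α)/4 = 14.70 W m⁻²; the top layer radiates at T_e = 126.9 K.
With N = 4 opaque layers, T_s = (N+1)^(1/4)·T_e = 5^(1/4)·126.9 = 189.8 K.

190 kelvin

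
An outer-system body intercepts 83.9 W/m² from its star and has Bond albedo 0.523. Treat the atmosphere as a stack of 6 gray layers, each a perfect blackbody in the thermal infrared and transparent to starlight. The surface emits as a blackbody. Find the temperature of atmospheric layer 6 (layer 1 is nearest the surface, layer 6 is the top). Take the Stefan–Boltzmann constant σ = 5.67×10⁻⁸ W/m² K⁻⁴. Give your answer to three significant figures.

The effective emission temperature is T_e = [S(1−α)/(4σ)]^¼ = 115.3 K.
Each opaque layer satisfies 2T_j⁴ = T_{j−1}⁴ + T_{j+1}⁴, giving T_k⁴ = (N+1−k)T_e⁴.
With k = 6: T_6 = (6+1−6)^¼·115.3 K = 115.3 K.

115 K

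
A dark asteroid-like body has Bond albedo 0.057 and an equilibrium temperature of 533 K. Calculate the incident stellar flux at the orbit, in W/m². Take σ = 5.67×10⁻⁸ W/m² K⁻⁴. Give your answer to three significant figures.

From S(1−α)/4 = σT⁴: S = 4σT⁴/(1−α).
σT⁴ = 5.67×10⁻⁸·(533)⁴ = 4576 W/m².
S = 4·4576/0.943 = 19410 W/m².

19400 W/m²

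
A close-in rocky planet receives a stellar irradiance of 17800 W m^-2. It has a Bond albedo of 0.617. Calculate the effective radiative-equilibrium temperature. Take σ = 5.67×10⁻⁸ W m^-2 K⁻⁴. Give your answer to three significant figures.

The planet absorbs (1−α)S over its disc πR² and re-emits over 4πR², so the mean absorbed flux is (1−0.617)·17800/4 = 1704 W m^-2.
Set σT⁴ = 1704 → T = (1704/σ)^(1/4) = 416.4 K.

416 K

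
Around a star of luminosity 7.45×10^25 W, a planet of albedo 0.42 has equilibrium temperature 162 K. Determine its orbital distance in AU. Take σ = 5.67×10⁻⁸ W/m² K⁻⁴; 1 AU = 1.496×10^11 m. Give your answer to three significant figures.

0.992 AU

The flux needed for this T is 4σT⁴/(1−0.42) = 269.3 W/m².
Then d = [L/(4πS)]^(1/2) = 1.484×10^11 m, i.e. 0.9918 AU.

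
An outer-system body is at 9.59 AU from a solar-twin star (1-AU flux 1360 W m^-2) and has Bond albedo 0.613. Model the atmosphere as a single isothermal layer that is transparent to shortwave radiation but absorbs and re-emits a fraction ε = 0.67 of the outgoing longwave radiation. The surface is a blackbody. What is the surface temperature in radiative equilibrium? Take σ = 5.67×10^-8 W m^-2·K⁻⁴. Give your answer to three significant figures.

Flux at the orbit: S = 1360/(9.59)² = 14.79 W m^-2.
The planet radiates to space at T_e = [S(1−α)/(4σ)]^(1/4) = 70.87 K.
Surface balance with a leaky layer gives σT_s⁴ = σT_e⁴·2/(2−ε), so T_s = T_e·[2/(2−0.67)]^(1/4) = 78.49 K.

78.5 kelvin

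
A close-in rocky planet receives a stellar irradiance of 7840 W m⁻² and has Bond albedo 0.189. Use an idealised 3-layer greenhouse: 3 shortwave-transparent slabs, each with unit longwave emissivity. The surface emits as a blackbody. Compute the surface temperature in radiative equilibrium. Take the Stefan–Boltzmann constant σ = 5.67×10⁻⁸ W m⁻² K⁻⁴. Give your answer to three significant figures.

579 K

OLR = S(1−α)/4 = 1590 W m⁻²; the top layer radiates at T_e = 409.2 K.
With N = 3 opaque layers, T_s = (N+1)^(1/4)·T_e = 4^(1/4)·409.2 = 578.7 K.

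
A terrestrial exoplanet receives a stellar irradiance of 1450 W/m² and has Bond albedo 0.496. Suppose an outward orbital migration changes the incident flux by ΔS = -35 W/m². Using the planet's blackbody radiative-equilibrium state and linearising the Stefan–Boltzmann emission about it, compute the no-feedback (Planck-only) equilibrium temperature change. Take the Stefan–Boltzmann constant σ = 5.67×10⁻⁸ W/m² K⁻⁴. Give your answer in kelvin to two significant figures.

-1.4 kelvin

Unperturbed T_e = [1450·(1−0.496)/(4σ)]^¼ = 238.3 K.
Only a fraction (1−α) is absorbed and it's spread over 4πR², so ΔF = (1−α)ΔS/4 = -4.410 W/m².
Planck response: λ_P = 4σT_e³ = 4·5.67×10⁻⁸·(238.3)³ = 3.067 W/m²/K.
Hence the no-feedback warming is ΔF/(4σT_e³) = -1.44 K.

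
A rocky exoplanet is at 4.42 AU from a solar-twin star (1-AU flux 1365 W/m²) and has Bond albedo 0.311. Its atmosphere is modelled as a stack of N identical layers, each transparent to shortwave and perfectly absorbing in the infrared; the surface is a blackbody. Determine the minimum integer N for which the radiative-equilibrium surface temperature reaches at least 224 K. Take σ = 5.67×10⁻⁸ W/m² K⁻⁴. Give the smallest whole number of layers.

Flux at the orbit: S = 1365/(4.42)² = 69.87 W/m².
OLR = S(1−α)/4 = 12.04 W/m²; the top layer radiates at T_e = 120.7 K.
Need (N+1)T_e⁴ ≥ T_s⁴, i.e. N+1 ≥ (224/120.7)⁴ = 11.861.
So N ≥ 10.861; the smallest integer is N = 11.

11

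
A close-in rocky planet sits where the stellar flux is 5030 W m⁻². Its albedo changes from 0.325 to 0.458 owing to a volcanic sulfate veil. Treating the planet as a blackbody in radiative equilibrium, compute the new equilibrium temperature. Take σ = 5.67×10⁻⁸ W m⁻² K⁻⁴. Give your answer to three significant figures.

T₂ = [S(1−α₂)/(4σ)]^(1/4) = [5030·0.542/(4σ)]^(1/4) = 331.1 K.

331 kelvin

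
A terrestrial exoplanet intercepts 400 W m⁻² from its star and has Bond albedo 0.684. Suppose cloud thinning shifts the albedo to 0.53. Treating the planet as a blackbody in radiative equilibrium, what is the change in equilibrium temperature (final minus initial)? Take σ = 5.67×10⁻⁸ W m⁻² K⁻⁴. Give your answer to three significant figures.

Before: T₁ = [400.0·0.316/(4σ)]^(1/4) = 153.6 K.
After:  T₂ = [400.0·0.47/(4σ)]^(1/4) = 169.7 K.
Change: 169.7 − 153.6 = 16.03 K.

16.0 kelvin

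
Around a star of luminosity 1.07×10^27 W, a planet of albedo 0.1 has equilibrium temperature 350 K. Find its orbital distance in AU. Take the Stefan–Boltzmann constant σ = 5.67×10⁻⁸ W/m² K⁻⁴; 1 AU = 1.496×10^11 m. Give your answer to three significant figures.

1.00 AU

Required flux: S = 4σT⁴/(1−α) = 3782 W/m².
From L = 4πd²S, d = √(1.07×10^27/(4π·3782)) = 1.501×10^11 m = 1.003 AU.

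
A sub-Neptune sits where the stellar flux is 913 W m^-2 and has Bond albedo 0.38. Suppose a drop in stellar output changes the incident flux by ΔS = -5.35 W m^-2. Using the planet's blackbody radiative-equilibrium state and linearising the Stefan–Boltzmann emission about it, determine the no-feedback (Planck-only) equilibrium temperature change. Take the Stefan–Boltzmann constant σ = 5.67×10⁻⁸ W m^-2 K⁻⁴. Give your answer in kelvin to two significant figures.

-0.33 K

The baseline emission temperature is T_e = 223.5 K.
Only a fraction (1−α) is absorbed and it's spread over 4πR², so ΔF = (1−α)ΔS/4 = -0.8292 W m^-2.
Planck response: λ_P = 4σT_e³ = 4·5.67×10⁻⁸·(223.5)³ = 2.533 W m^-2/K.
So ΔT₀ = -0.8292/2.533 = -0.327 K.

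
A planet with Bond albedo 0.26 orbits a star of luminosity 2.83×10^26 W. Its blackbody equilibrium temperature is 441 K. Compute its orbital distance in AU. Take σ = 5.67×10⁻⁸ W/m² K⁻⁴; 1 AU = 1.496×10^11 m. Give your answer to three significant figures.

0.295 AU

The flux needed for this T is 4σT⁴/(1−0.26) = 11590 W/m².
Then d = [L/(4πS)]^(1/2) = 4.408×10^10 m, i.e. 0.2946 AU.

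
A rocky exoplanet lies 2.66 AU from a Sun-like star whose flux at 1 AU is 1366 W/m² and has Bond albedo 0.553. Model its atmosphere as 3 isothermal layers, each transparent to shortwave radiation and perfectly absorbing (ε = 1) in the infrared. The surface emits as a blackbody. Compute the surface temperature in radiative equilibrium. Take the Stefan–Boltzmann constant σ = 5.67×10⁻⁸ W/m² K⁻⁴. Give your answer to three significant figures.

By the inverse-square law, S = 1366/2.66² = 193.1 W/m².
OLR = S(1−α)/4 = 21.57 W/m²; the top layer radiates at T_e = 139.7 K.
Layer-by-layer balance gives σT_s⁴ = (N+1)σT_e⁴, so T_s = 4^¼·139.7 = 197.5 K.

198 K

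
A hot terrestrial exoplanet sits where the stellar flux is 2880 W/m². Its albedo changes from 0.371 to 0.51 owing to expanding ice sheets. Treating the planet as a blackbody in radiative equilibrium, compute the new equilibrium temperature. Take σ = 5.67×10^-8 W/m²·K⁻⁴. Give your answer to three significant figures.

281 kelvin

T₂ = [S(1−α₂)/(4σ)]^(1/4) = [2880·0.49/(4σ)]^(1/4) = 280.9 K.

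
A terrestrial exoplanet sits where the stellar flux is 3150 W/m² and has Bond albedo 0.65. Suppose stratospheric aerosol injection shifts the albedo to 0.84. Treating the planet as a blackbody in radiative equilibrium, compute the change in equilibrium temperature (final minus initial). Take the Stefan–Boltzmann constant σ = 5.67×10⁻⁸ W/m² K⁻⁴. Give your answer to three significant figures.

-46.9 kelvin

Before: T₁ = [3150·0.35/(4σ)]^(1/4) = 264.0 K.
After:  T₂ = [3150·0.16/(4σ)]^(1/4) = 217.1 K.
ΔT = T₂ − T₁ = -46.93 K.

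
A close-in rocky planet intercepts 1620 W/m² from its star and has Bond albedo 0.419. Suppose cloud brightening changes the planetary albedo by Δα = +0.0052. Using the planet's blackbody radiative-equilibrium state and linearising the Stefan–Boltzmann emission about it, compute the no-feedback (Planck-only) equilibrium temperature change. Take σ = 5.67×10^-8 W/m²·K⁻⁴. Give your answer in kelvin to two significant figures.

-0.57 K

Reference equilibrium: T_e = [S(1−α)/(4σ)]^(1/4) = 253.8 K.
ΔF = −(S/4)Δα = −(1620/4)×(+0.0052) = -2.106 W/m².
The Planck feedback parameter is 4σT_e³ = 3.708 W/m²/K.
So ΔT₀ = -2.106/3.708 = -0.568 K.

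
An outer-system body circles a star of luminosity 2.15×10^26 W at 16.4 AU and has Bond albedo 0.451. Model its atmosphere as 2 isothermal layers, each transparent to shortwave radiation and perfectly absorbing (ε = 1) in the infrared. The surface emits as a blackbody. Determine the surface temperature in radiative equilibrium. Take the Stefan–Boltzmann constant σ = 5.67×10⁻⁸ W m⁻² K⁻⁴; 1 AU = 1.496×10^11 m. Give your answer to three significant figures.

d = 16.4 × 1.496×10^11 m = 2.453×10^12 m.
Flux at the orbit: S = L/(4πd²) = 2.15×10^26/(4π·(2.45×10^12)²) = 2.842 W m⁻².
The effective emission temperature is T_e = [S(1−α)/(4σ)]^¼ = 51.22 K.
Layer-by-layer balance gives σT_s⁴ = (N+1)σT_e⁴, so T_s = 3^¼·51.22 = 67.40 K.

67.4 K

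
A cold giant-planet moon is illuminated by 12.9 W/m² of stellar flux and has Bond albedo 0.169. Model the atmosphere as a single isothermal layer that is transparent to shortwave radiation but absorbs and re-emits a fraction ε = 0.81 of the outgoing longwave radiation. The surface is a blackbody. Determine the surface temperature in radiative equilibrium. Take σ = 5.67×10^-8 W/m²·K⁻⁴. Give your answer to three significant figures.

94.4 K

The planet radiates to space at T_e = [S(1−α)/(4σ)]^(1/4) = 82.92 K.
For a single slab of emissivity ε, T_s⁴ = 2T_e⁴/(2−ε); thus T_s = 82.92·(1.681)^(1/4) = 94.41 K.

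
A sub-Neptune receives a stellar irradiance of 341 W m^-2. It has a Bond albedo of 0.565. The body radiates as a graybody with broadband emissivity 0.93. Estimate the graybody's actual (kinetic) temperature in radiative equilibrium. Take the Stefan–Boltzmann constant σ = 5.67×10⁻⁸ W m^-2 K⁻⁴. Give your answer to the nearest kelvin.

The planet absorbs (1−α)S over its disc πR² and re-emits over 4πR², so the mean absorbed flux is (1−0.565)·341.0/4 = 37.08 W m^-2.
Equating to εσT⁴ with ε = 0.93: T = (37.08/0.93σ)^(1/4) = 162.8 K.

163 K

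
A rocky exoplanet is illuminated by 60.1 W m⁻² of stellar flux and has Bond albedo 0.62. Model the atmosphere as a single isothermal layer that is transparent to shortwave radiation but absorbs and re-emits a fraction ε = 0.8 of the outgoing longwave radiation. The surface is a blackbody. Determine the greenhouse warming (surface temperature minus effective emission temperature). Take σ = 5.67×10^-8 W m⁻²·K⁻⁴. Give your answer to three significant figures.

13.6 kelvin

The planet radiates to space at T_e = [S(1−α)/(4σ)]^(1/4) = 100.2 K.
For a single slab of emissivity ε, T_s⁴ = 2T_e⁴/(2−ε); thus T_s = 100.2·(1.667)^(1/4) = 113.8 K.
The atmosphere warms the surface by 13.65 K.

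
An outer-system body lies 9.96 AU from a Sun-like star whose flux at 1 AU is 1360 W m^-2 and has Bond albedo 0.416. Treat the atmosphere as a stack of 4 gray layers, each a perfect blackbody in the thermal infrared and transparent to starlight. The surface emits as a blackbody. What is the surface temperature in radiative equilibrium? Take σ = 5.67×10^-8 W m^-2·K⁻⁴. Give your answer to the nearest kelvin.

Flux at the orbit: S = 1360/(9.96)² = 13.71 W m^-2.
OLR = S(1−α)/4 = 2.002 W m^-2; the top layer radiates at T_e = 77.08 K.
For an N-layer opaque stack, T_s⁴ = (N+1)T_e⁴, hence T_s = (5)^(1/4)×77.08 K = 115.3 K.

115 K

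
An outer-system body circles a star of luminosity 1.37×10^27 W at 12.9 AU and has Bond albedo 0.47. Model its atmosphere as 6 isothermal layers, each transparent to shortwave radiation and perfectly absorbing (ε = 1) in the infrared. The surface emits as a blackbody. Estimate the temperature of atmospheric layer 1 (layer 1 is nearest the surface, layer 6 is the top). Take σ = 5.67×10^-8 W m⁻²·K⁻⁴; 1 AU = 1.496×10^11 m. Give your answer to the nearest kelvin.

142 kelvin

d = 12.9 × 1.496×10^11 m = 1.930×10^12 m.
Spreading L over a sphere of radius d: S = 1.37×10^27/(4π·1.93×10^12²) = 29.27 W m⁻².
The effective emission temperature is T_e = [S(1−α)/(4σ)]^¼ = 90.94 K.
The net upward flux σT_e⁴ is constant between every pair of levels, so T_k⁴ = (N+1−k)T_e⁴.
With k = 1: T_1 = (6+1−1)^¼·90.94 K = 142.3 K.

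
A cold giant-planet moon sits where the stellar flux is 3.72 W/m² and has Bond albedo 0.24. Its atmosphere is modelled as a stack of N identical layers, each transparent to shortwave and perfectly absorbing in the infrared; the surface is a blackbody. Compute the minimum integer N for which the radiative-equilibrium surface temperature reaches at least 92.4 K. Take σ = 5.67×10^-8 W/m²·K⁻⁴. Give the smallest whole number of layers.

Top-of-atmosphere balance: σT_e⁴ = S(1−α)/4 = 0.7068 W/m² → T_e = 59.42 K.
Since T_s⁴ = (N+1)T_e⁴, we need N ≥ (T_s/T_e)⁴ − 1 = 4.848.
The minimum whole number is N = 5.

5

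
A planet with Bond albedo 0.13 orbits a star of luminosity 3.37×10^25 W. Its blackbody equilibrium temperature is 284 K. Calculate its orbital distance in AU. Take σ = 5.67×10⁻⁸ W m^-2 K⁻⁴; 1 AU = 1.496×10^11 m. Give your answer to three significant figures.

0.266 AU

The flux needed for this T is 4σT⁴/(1−0.13) = 1696 W m^-2.
S = L/(4πd²) → d = √(L/4πS) = √(3.37×10^25/(4π·1696)) = 3.977×10^10 m = 0.2658 AU.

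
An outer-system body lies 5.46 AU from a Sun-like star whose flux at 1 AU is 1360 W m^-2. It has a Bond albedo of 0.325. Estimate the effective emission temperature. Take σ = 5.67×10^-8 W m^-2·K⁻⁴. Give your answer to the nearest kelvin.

Flux at the orbit: S = 1360/(5.46)² = 45.62 W m^-2.
Averaging over the sphere, the absorbed flux is S(1−α)/4 = 7.698 W m^-2.
Balancing against σT⁴: T = (7.698/5.67×10⁻⁸)^(1/4) = 107.9 K.

108 K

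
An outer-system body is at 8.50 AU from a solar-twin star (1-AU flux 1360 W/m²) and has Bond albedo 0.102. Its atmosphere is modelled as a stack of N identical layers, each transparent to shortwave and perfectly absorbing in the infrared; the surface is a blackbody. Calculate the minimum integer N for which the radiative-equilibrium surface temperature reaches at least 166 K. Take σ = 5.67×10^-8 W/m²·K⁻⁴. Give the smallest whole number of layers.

Flux at the orbit: S = 1360/(8.50)² = 18.82 W/m².
Top-of-atmosphere balance: σT_e⁴ = S(1−α)/4 = 4.226 W/m² → T_e = 92.91 K.
T_s = (N+1)^(1/4)·T_e ≥ 166 K requires N+1 ≥ (T_s/T_e)⁴ = (166/92.91)⁴ = 10.188.
The minimum whole number is N = 10.

10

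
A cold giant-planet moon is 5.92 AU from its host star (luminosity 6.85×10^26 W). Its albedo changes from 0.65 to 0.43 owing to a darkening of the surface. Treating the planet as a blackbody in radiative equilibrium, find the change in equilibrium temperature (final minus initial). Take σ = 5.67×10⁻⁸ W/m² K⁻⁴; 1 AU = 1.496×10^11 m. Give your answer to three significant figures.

13.2 K

Orbital distance: d = 5.92 AU = 8.856×10^11 m.
Flux at the orbit: S = L/(4πd²) = 6.85×10^26/(4π·(8.86×10^11)²) = 69.50 W/m².
With α = 0.65, T₁ = 101.8 K.
After:  T₂ = [69.50·0.57/(4σ)]^(1/4) = 115.0 K.
Change: 115.0 − 101.8 = 13.20 K.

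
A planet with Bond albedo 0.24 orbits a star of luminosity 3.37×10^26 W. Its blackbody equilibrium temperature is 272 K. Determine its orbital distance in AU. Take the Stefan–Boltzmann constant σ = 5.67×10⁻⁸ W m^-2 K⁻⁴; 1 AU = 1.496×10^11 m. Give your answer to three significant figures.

0.856 AU

The flux needed for this T is 4σT⁴/(1−0.24) = 1633 W m^-2.
Then d = [L/(4πS)]^(1/2) = 1.281×10^11 m, i.e. 0.8565 AU.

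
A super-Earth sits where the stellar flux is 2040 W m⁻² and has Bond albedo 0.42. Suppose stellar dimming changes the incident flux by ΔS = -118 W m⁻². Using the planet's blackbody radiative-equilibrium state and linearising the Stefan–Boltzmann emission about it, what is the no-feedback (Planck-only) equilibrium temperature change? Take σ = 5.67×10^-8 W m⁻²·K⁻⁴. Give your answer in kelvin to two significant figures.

-3.9 kelvin

The baseline emission temperature is T_e = 268.8 K.
Only a fraction (1−α) is absorbed and it's spread over 4πR², so ΔF = (1−α)ΔS/4 = -17.11 W m⁻².
Linearising σT⁴ gives d(σT⁴)/dT = 4σT_e³ = 4.403 W m⁻² per K.
So ΔT₀ = -17.11/4.403 = -3.89 K.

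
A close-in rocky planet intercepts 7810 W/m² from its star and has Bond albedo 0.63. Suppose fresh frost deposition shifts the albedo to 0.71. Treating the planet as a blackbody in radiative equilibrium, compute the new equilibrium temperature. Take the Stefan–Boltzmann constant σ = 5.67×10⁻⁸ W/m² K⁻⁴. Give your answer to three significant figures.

316 kelvin

T₂ = [S(1−α₂)/(4σ)]^(1/4) = [7810·0.29/(4σ)]^(1/4) = 316.1 K.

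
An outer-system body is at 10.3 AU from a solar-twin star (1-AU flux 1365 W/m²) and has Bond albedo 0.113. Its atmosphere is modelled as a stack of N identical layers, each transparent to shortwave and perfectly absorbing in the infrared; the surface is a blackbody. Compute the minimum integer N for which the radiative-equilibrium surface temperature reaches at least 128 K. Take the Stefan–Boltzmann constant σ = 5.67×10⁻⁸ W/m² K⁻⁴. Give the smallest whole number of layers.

By the inverse-square law, S = 1365/10.3² = 12.87 W/m².
Top-of-atmosphere balance: σT_e⁴ = S(1−α)/4 = 2.853 W/m² → T_e = 84.22 K.
Since T_s⁴ = (N+1)T_e⁴, we need N ≥ (T_s/T_e)⁴ − 1 = 4.335.
Rounding up, N = 5.

5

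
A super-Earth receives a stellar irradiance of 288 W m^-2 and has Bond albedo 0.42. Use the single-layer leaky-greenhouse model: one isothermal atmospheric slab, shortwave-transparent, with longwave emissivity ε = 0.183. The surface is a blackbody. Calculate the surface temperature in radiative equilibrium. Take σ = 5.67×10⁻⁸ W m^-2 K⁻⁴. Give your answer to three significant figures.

169 kelvin

At the top of the atmosphere, σT_e⁴ = S(1−α)/4 = 41.76 W m^-2, giving T_e = 164.7 K.
Surface balance with a leaky layer gives σT_s⁴ = σT_e⁴·2/(2−ε), so T_s = T_e·[2/(2−0.183)]^(1/4) = 168.7 K.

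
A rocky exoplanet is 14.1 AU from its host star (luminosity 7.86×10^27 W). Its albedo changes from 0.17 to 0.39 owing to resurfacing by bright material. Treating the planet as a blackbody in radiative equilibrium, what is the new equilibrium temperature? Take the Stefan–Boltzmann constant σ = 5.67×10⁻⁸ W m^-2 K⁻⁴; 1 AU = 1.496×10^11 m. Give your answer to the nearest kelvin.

139 kelvin

d = 14.1 × 1.496×10^11 m = 2.109×10^12 m.
Spreading L over a sphere of radius d: S = 7.86×10^27/(4π·2.11×10^12²) = 140.6 W m^-2.
T₂ = [S(1−α₂)/(4σ)]^(1/4) = [140.6·0.61/(4σ)]^(1/4) = 139.4 K.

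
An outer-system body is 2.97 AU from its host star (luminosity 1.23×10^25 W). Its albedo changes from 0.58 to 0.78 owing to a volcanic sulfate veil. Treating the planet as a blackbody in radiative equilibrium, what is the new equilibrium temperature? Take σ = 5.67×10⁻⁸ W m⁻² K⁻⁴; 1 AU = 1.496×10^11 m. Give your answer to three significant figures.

d = 2.97 × 1.496×10^11 m = 4.443×10^11 m.
Flux at the orbit: S = L/(4πd²) = 1.23×10^25/(4π·(4.44×10^11)²) = 4.958 W m⁻².
T₂ = [S(1−α₂)/(4σ)]^(1/4) = [4.958·0.22/(4σ)]^(1/4) = 46.83 K.

46.8 K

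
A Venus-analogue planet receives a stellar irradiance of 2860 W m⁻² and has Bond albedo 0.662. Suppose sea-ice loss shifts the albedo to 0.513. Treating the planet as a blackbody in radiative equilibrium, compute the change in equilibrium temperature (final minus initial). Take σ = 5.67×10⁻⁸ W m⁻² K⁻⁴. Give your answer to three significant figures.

With α = 0.662, T₁ = 255.5 K.
Final:   T₂ = [S(1−0.513)/(4σ)]^(1/4) = 279.9 K.
ΔT = T₂ − T₁ = 24.43 K.

24.4 K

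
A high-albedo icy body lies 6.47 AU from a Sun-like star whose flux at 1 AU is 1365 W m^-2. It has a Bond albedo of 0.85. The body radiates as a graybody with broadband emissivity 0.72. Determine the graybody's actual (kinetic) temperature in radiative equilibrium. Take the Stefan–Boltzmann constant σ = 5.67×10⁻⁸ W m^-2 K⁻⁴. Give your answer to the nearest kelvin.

Irradiance scales as 1/d², so S = 1365 W m^-2 × (1/6.47)² = 32.61 W m^-2.
The planet absorbs (1−α)S over its disc πR² and re-emits over 4πR², so the mean absorbed flux is (1−0.85)·32.61/4 = 1.223 W m^-2.
Equating to εσT⁴ with ε = 0.72: T = (1.223/0.72σ)^(1/4) = 73.98 K.

74 K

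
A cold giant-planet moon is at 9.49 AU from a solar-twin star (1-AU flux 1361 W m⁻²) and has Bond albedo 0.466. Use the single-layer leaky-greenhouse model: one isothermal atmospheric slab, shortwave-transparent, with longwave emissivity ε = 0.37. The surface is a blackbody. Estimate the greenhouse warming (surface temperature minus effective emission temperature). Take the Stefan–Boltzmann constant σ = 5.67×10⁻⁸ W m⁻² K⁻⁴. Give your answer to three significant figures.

4.05 K

By the inverse-square law, S = 1361/9.49² = 15.11 W m⁻².
The planet radiates to space at T_e = [S(1−α)/(4σ)]^(1/4) = 77.23 K.
Surface balance with a leaky layer gives σT_s⁴ = σT_e⁴·2/(2−ε), so T_s = T_e·[2/(2−0.37)]^(1/4) = 81.29 K.
T_s − T_e = 81.29 − 77.23 = 4.053 K.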